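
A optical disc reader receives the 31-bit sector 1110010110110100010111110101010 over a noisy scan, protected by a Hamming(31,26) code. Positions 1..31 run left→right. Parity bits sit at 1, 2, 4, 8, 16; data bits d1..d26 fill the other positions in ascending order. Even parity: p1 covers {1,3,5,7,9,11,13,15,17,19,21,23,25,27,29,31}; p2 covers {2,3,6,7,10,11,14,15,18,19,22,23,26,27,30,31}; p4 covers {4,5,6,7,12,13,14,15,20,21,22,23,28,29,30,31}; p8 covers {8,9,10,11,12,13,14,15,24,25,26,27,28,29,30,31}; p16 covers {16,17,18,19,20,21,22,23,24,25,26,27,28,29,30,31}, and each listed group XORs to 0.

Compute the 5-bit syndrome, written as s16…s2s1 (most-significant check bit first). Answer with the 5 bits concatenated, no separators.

s1 (pos 1,3,5,7,9,11,13,15,17,19,21,23,25,27,29,31): 1⊕1⊕0⊕0⊕1⊕1⊕0⊕0⊕0⊕0⊕1⊕1⊕0⊕0⊕0⊕0 = 0
s2 (pos 2,3,6,7,10,11,14,15,18,19,22,23,26,27,30,31): 1⊕1⊕1⊕0⊕0⊕1⊕1⊕0⊕1⊕0⊕1⊕1⊕1⊕0⊕1⊕0 = 0
s4 (pos 4,5,6,7,12,13,14,15,20,21,22,23,28,29,30,31): 0⊕0⊕1⊕0⊕1⊕0⊕1⊕0⊕1⊕1⊕1⊕1⊕1⊕0⊕1⊕0 = 1
s8 (pos 8,9,10,11,12,13,14,15,24,25,26,27,28,29,30,31): 1⊕1⊕0⊕1⊕1⊕0⊕1⊕0⊕1⊕0⊕1⊕0⊕1⊕0⊕1⊕0 = 1
s16 (pos 16,17,18,19,20,21,22,23,24,25,26,27,28,29,30,31): 0⊕0⊕1⊕0⊕1⊕1⊕1⊕1⊕1⊕0⊕1⊕0⊕1⊕0⊕1⊕0 = 1
Syndrome s16…s1 = 11100 → error at position 28.

11100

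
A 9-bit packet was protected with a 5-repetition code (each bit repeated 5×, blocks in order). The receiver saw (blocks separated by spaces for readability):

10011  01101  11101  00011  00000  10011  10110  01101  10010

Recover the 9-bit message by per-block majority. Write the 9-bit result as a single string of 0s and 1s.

Block 1 (10011): 3 ones → 1
Block 2 (01101): 3 ones → 1
Block 3 (11101): 4 ones → 1
Block 4 (00011): 2 ones → 0
Block 5 (00000): 0 ones → 0
Block 6 (10011): 3 ones → 1
Block 7 (10110): 3 ones → 1
Block 8 (01101): 3 ones → 1
Block 9 (10010): 2 ones → 0

111001110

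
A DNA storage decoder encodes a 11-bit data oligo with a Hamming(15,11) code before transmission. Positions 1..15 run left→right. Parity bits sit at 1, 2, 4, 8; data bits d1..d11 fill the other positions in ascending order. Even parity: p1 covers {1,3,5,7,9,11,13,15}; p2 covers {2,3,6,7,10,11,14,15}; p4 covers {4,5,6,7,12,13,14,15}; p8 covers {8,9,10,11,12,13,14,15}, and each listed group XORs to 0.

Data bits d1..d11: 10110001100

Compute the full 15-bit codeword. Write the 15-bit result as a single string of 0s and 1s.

111001100001100

Place data at non-parity positions: p1 p2 1 p4 0 1 1 p8 0 0 0 1 1 0 0
p1 (pos 1,3,5,7,9,11,13,15): XOR of data positions = 1⊕0⊕1⊕0⊕0⊕1⊕0 = 1
p2 (pos 2,3,6,7,10,11,14,15): XOR of data positions = 1⊕1⊕1⊕0⊕0⊕0⊕0 = 1
p4 (pos 4,5,6,7,12,13,14,15): XOR of data positions = 0⊕1⊕1⊕1⊕1⊕0⊕0 = 0
p8 (pos 8,9,10,11,12,13,14,15): XOR of data positions = 0⊕0⊕0⊕1⊕1⊕0⊕0 = 0
Codeword: 111001100001100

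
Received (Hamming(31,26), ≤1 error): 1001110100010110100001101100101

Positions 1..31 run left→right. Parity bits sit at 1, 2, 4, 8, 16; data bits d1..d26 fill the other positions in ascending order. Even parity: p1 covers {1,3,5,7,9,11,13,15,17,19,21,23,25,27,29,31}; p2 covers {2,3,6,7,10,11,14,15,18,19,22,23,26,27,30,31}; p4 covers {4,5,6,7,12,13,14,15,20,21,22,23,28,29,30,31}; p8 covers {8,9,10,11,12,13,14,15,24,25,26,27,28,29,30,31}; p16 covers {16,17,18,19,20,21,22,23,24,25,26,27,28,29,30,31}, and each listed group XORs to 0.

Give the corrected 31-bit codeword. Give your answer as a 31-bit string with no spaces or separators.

1001110100010110110001101100101

s1 (pos 1,3,5,7,9,11,13,15,17,19,21,23,25,27,29,31): 1⊕0⊕1⊕0⊕0⊕0⊕0⊕1⊕1⊕0⊕0⊕1⊕1⊕0⊕1⊕1 = 0
s2 (pos 2,3,6,7,10,11,14,15,18,19,22,23,26,27,30,31): 0⊕0⊕1⊕0⊕0⊕0⊕1⊕1⊕0⊕0⊕1⊕1⊕1⊕0⊕0⊕1 = 1
s4 (pos 4,5,6,7,12,13,14,15,20,21,22,23,28,29,30,31): 1⊕1⊕1⊕0⊕1⊕0⊕1⊕1⊕0⊕0⊕1⊕1⊕0⊕1⊕0⊕1 = 0
s8 (pos 8,9,10,11,12,13,14,15,24,25,26,27,28,29,30,31): 1⊕0⊕0⊕0⊕1⊕0⊕1⊕1⊕0⊕1⊕1⊕0⊕0⊕1⊕0⊕1 = 0
s16 (pos 16,17,18,19,20,21,22,23,24,25,26,27,28,29,30,31): 0⊕1⊕0⊕0⊕0⊕0⊕1⊕1⊕0⊕1⊕1⊕0⊕0⊕1⊕0⊕1 = 1
Syndrome s16…s1 = 10010 → error at position 18.
Flip position 18: 1001110100010110100001101100101 → 1001110100010110110001101100101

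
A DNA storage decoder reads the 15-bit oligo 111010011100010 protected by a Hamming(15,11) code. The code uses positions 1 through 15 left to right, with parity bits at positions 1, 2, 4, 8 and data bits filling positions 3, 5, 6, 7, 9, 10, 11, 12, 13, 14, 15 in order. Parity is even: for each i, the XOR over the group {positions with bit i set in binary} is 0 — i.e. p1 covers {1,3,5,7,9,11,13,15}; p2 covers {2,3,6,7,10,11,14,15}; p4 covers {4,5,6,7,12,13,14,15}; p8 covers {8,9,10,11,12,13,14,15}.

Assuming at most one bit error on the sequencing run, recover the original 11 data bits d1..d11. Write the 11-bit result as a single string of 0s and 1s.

11001100010

s1 (pos 1,3,5,7,9,11,13,15): 1⊕1⊕1⊕0⊕1⊕0⊕0⊕0 = 0
s2 (pos 2,3,6,7,10,11,14,15): 1⊕1⊕0⊕0⊕1⊕0⊕1⊕0 = 0
s4 (pos 4,5,6,7,12,13,14,15): 0⊕1⊕0⊕0⊕0⊕0⊕1⊕0 = 0
s8 (pos 8,9,10,11,12,13,14,15): 1⊕1⊕1⊕0⊕0⊕0⊕1⊕0 = 0
Syndrome s8…s1 = 0000 → no error.
Read data bits from positions 3,5,6,7,9,10,11,12,13,14,15: 11001100010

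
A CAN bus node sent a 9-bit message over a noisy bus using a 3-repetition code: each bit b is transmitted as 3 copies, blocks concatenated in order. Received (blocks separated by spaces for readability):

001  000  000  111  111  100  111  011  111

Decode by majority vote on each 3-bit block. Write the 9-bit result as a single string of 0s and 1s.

Block 1 (001): 1 one → 0
Block 2 (000): 0 ones → 0
Block 3 (000): 0 ones → 0
Block 4 (111): 3 ones → 1
Block 5 (111): 3 ones → 1
Block 6 (100): 1 one → 0
Block 7 (111): 3 ones → 1
Block 8 (011): 2 ones → 1
Block 9 (111): 3 ones → 1

000110111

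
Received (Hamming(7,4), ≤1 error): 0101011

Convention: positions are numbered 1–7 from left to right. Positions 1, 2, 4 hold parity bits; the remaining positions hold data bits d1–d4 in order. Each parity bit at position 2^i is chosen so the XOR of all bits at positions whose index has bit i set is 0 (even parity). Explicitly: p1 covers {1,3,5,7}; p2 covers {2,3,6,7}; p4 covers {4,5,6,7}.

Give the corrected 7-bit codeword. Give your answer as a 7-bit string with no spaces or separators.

0101010

s1 (pos 1,3,5,7): 0⊕0⊕0⊕1 = 1
s2 (pos 2,3,6,7): 1⊕0⊕1⊕1 = 1
s4 (pos 4,5,6,7): 1⊕0⊕1⊕1 = 1
Syndrome s4…s1 = 111 → error at position 7.
Flip position 7: 0101011 → 0101010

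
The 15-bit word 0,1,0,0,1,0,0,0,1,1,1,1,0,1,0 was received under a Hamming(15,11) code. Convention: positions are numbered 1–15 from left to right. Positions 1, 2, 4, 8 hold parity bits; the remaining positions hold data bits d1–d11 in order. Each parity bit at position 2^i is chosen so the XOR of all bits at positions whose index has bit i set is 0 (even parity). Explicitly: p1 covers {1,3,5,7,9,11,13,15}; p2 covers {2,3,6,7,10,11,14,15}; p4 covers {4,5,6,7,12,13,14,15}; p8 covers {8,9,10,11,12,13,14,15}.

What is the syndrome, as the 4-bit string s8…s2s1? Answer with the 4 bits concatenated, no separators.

s1 (pos 1,3,5,7,9,11,13,15): 0⊕0⊕1⊕0⊕1⊕1⊕0⊕0 = 1
s2 (pos 2,3,6,7,10,11,14,15): 1⊕0⊕0⊕0⊕1⊕1⊕1⊕0 = 0
s4 (pos 4,5,6,7,12,13,14,15): 0⊕1⊕0⊕0⊕1⊕0⊕1⊕0 = 1
s8 (pos 8,9,10,11,12,13,14,15): 0⊕1⊕1⊕1⊕1⊕0⊕1⊕0 = 1
Syndrome s8…s1 = 1101 → error at position 13.

1101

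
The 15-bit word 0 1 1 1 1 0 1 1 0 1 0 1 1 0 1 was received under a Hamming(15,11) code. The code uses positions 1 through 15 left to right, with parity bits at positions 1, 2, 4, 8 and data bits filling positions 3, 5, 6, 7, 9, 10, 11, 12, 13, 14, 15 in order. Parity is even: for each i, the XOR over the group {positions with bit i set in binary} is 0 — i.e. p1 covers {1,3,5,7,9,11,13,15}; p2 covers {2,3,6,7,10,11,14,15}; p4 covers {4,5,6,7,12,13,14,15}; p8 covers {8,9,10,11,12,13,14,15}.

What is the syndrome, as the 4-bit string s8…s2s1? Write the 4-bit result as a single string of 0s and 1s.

s1 (pos 1,3,5,7,9,11,13,15): 0⊕1⊕1⊕1⊕0⊕0⊕1⊕1 = 1
s2 (pos 2,3,6,7,10,11,14,15): 1⊕1⊕0⊕1⊕1⊕0⊕0⊕1 = 1
s4 (pos 4,5,6,7,12,13,14,15): 1⊕1⊕0⊕1⊕1⊕1⊕0⊕1 = 0
s8 (pos 8,9,10,11,12,13,14,15): 1⊕0⊕1⊕0⊕1⊕1⊕0⊕1 = 1
Syndrome s8…s1 = 1011 → error at position 11.

1011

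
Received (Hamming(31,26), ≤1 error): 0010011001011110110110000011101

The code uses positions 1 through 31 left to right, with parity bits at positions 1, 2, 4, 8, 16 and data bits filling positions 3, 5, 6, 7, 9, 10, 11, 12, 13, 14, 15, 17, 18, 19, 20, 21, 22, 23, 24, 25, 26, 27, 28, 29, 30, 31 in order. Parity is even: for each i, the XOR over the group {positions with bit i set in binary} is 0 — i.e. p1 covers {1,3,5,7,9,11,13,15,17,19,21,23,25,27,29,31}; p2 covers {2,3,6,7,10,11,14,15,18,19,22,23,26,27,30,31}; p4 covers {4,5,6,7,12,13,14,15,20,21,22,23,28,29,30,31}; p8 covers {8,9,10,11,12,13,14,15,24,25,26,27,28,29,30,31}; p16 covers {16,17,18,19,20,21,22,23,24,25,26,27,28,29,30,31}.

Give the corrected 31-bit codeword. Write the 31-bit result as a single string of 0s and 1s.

0010011001011100110110000011101

s1 (pos 1,3,5,7,9,11,13,15,17,19,21,23,25,27,29,31): 0⊕1⊕0⊕1⊕0⊕0⊕1⊕1⊕1⊕0⊕1⊕0⊕0⊕1⊕1⊕1 = 1
s2 (pos 2,3,6,7,10,11,14,15,18,19,22,23,26,27,30,31): 0⊕1⊕1⊕1⊕1⊕0⊕1⊕1⊕1⊕0⊕0⊕0⊕0⊕1⊕0⊕1 = 1
s4 (pos 4,5,6,7,12,13,14,15,20,21,22,23,28,29,30,31): 0⊕0⊕1⊕1⊕1⊕1⊕1⊕1⊕1⊕1⊕0⊕0⊕1⊕1⊕0⊕1 = 1
s8 (pos 8,9,10,11,12,13,14,15,24,25,26,27,28,29,30,31): 0⊕0⊕1⊕0⊕1⊕1⊕1⊕1⊕0⊕0⊕0⊕1⊕1⊕1⊕0⊕1 = 1
s16 (pos 16,17,18,19,20,21,22,23,24,25,26,27,28,29,30,31): 0⊕1⊕1⊕0⊕1⊕1⊕0⊕0⊕0⊕0⊕0⊕1⊕1⊕1⊕0⊕1 = 0
Syndrome s16…s1 = 01111 → error at position 15.
Flip position 15: 0010011001011110110110000011101 → 0010011001011100110110000011101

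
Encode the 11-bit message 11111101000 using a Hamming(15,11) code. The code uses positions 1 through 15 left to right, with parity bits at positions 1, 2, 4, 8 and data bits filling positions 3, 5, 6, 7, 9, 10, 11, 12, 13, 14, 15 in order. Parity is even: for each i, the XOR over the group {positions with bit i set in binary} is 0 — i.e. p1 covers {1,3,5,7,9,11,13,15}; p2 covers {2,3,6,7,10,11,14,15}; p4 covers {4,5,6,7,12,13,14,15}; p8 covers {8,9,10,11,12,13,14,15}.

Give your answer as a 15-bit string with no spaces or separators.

Place data at non-parity positions: p1 p2 1 p4 1 1 1 p8 1 1 0 1 0 0 0
p1 (pos 1,3,5,7,9,11,13,15): XOR of data positions = 1⊕1⊕1⊕1⊕0⊕0⊕0 = 0
p2 (pos 2,3,6,7,10,11,14,15): XOR of data positions = 1⊕1⊕1⊕1⊕0⊕0⊕0 = 0
p4 (pos 4,5,6,7,12,13,14,15): XOR of data positions = 1⊕1⊕1⊕1⊕0⊕0⊕0 = 0
p8 (pos 8,9,10,11,12,13,14,15): XOR of data positions = 1⊕1⊕0⊕1⊕0⊕0⊕0 = 1
Codeword: 001011111101000

001011111101000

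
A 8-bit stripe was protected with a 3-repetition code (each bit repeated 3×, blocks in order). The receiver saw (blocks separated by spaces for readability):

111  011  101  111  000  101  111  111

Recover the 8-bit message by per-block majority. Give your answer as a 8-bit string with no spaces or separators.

11110111

Block 1 (111): 3 ones → 1
Block 2 (011): 2 ones → 1
Block 3 (101): 2 ones → 1
Block 4 (111): 3 ones → 1
Block 5 (000): 0 ones → 0
Block 6 (101): 2 ones → 1
Block 7 (111): 3 ones → 1
Block 8 (111): 3 ones → 1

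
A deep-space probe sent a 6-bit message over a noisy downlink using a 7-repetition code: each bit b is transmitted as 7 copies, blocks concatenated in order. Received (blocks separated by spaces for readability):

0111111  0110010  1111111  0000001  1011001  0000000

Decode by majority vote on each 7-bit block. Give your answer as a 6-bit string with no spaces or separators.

Block 1 (0111111): 6 ones → 1
Block 2 (0110010): 3 ones → 0
Block 3 (1111111): 7 ones → 1
Block 4 (0000001): 1 one → 0
Block 5 (1011001): 4 ones → 1
Block 6 (0000000): 0 ones → 0

101010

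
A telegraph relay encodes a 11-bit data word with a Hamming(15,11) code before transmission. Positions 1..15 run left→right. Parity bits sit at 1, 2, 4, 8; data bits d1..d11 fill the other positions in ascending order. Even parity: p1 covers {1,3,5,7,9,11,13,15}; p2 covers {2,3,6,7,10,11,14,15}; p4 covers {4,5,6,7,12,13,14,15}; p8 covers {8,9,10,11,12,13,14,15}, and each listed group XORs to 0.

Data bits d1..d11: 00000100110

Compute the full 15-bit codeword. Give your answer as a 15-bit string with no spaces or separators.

Place data at non-parity positions: p1 p2 0 p4 0 0 0 p8 0 1 0 0 1 1 0
p1 (pos 1,3,5,7,9,11,13,15): XOR of data positions = 0⊕0⊕0⊕0⊕0⊕1⊕0 = 1
p2 (pos 2,3,6,7,10,11,14,15): XOR of data positions = 0⊕0⊕0⊕1⊕0⊕1⊕0 = 0
p4 (pos 4,5,6,7,12,13,14,15): XOR of data positions = 0⊕0⊕0⊕0⊕1⊕1⊕0 = 0
p8 (pos 8,9,10,11,12,13,14,15): XOR of data positions = 0⊕1⊕0⊕0⊕1⊕1⊕0 = 1
Codeword: 100000010100110

100000010100110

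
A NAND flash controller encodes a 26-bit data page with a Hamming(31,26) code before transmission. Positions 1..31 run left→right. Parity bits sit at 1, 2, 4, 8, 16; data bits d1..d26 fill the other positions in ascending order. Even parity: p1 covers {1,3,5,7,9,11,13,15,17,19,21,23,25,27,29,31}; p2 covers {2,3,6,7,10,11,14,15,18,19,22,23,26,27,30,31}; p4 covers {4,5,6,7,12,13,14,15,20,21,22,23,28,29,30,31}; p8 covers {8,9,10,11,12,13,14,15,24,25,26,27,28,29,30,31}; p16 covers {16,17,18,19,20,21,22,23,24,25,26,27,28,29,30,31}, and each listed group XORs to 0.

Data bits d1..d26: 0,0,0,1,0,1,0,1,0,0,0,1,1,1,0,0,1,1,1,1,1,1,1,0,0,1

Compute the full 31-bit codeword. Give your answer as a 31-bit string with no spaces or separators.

1100001001010001111001111111001

Place data at non-parity positions: p1 p2 0 p4 0 0 1 p8 0 1 0 1 0 0 0 p16 1 1 1 0 0 1 1 1 1 1 1 1 0 0 1
p1 (pos 1,3,5,7,9,11,13,15,17,19,21,23,25,27,29,31): XOR of data positions = 0⊕0⊕1⊕0⊕0⊕0⊕0⊕1⊕1⊕0⊕1⊕1⊕1⊕0⊕1 = 1
p2 (pos 2,3,6,7,10,11,14,15,18,19,22,23,26,27,30,31): XOR of data positions = 0⊕0⊕1⊕1⊕0⊕0⊕0⊕1⊕1⊕1⊕1⊕1⊕1⊕0⊕1 = 1
p4 (pos 4,5,6,7,12,13,14,15,20,21,22,23,28,29,30,31): XOR of data positions = 0⊕0⊕1⊕1⊕0⊕0⊕0⊕0⊕0⊕1⊕1⊕1⊕0⊕0⊕1 = 0
p8 (pos 8,9,10,11,12,13,14,15,24,25,26,27,28,29,30,31): XOR of data positions = 0⊕1⊕0⊕1⊕0⊕0⊕0⊕1⊕1⊕1⊕1⊕1⊕0⊕0⊕1 = 0
p16 (pos 16,17,18,19,20,21,22,23,24,25,26,27,28,29,30,31): XOR of data positions = 1⊕1⊕1⊕0⊕0⊕1⊕1⊕1⊕1⊕1⊕1⊕1⊕0⊕0⊕1 = 1
Codeword: 1100001001010001111001111111001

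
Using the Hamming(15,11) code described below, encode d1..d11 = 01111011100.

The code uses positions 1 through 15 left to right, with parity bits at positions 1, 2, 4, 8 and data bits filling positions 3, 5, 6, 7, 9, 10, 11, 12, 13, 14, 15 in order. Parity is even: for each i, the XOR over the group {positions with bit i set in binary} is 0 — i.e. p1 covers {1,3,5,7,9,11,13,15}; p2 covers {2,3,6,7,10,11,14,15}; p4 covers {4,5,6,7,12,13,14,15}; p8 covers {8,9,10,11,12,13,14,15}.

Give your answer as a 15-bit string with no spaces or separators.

110111101011100

Place data at non-parity positions: p1 p2 0 p4 1 1 1 p8 1 0 1 1 1 0 0
p1 (pos 1,3,5,7,9,11,13,15): XOR of data positions = 0⊕1⊕1⊕1⊕1⊕1⊕0 = 1
p2 (pos 2,3,6,7,10,11,14,15): XOR of data positions = 0⊕1⊕1⊕0⊕1⊕0⊕0 = 1
p4 (pos 4,5,6,7,12,13,14,15): XOR of data positions = 1⊕1⊕1⊕1⊕1⊕0⊕0 = 1
p8 (pos 8,9,10,11,12,13,14,15): XOR of data positions = 1⊕0⊕1⊕1⊕1⊕0⊕0 = 0
Codeword: 110111101011100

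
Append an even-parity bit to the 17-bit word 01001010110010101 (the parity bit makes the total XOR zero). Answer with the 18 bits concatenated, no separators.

010010101100101010

XOR of the 17 data bits: 0⊕1⊕0⊕0⊕1⊕0⊕1⊕0⊕1⊕1⊕0⊕0⊕1⊕0⊕1⊕0⊕1 = 0
Parity bit = 0 (so all 18 bits XOR to 0).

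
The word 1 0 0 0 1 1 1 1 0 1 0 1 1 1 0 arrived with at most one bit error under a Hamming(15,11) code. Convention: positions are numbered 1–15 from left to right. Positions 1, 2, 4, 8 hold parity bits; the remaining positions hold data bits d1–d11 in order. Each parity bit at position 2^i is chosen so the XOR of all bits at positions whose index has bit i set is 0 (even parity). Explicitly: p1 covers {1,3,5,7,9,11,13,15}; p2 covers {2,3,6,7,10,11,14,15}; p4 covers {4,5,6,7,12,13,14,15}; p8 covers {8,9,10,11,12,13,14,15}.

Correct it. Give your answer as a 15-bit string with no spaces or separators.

100011100101110

s1 (pos 1,3,5,7,9,11,13,15): 1⊕0⊕1⊕1⊕0⊕0⊕1⊕0 = 0
s2 (pos 2,3,6,7,10,11,14,15): 0⊕0⊕1⊕1⊕1⊕0⊕1⊕0 = 0
s4 (pos 4,5,6,7,12,13,14,15): 0⊕1⊕1⊕1⊕1⊕1⊕1⊕0 = 0
s8 (pos 8,9,10,11,12,13,14,15): 1⊕0⊕1⊕0⊕1⊕1⊕1⊕0 = 1
Syndrome s8…s1 = 1000 → error at position 8.
Flip position 8: 100011110101110 → 100011100101110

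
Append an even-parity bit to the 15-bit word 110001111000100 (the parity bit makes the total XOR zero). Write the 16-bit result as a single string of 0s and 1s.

XOR of the 15 data bits: 1⊕1⊕0⊕0⊕0⊕1⊕1⊕1⊕1⊕0⊕0⊕0⊕1⊕0⊕0 = 1
Parity bit = 1 (so all 16 bits XOR to 0).

1100011110001001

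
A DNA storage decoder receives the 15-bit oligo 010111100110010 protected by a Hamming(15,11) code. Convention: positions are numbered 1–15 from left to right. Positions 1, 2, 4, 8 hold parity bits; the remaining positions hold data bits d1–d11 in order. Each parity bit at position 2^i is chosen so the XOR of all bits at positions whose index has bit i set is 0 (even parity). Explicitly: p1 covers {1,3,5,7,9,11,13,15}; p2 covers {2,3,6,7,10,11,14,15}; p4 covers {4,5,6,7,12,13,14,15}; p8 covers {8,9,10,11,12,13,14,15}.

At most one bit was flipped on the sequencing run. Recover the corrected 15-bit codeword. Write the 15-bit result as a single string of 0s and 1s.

s1 (pos 1,3,5,7,9,11,13,15): 0⊕0⊕1⊕1⊕0⊕1⊕0⊕0 = 1
s2 (pos 2,3,6,7,10,11,14,15): 1⊕0⊕1⊕1⊕1⊕1⊕1⊕0 = 0
s4 (pos 4,5,6,7,12,13,14,15): 1⊕1⊕1⊕1⊕0⊕0⊕1⊕0 = 1
s8 (pos 8,9,10,11,12,13,14,15): 0⊕0⊕1⊕1⊕0⊕0⊕1⊕0 = 1
Syndrome s8…s1 = 1101 → error at position 13.
Flip position 13: 010111100110010 → 010111100110110

010111100110110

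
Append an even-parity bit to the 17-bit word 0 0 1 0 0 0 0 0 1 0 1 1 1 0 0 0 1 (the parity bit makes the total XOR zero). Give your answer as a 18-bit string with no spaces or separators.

001000001011100010

XOR of the 17 data bits: 0⊕0⊕1⊕0⊕0⊕0⊕0⊕0⊕1⊕0⊕1⊕1⊕1⊕0⊕0⊕0⊕1 = 0
Parity bit = 0 (so all 18 bits XOR to 0).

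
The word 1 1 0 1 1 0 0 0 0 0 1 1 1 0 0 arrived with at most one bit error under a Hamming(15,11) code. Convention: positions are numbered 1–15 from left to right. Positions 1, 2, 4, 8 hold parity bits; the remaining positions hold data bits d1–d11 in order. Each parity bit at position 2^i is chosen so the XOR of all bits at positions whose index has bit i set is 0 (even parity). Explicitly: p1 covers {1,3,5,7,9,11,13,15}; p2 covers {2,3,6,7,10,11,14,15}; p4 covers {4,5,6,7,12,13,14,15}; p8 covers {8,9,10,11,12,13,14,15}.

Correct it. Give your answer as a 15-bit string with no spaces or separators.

s1 (pos 1,3,5,7,9,11,13,15): 1⊕0⊕1⊕0⊕0⊕1⊕1⊕0 = 0
s2 (pos 2,3,6,7,10,11,14,15): 1⊕0⊕0⊕0⊕0⊕1⊕0⊕0 = 0
s4 (pos 4,5,6,7,12,13,14,15): 1⊕1⊕0⊕0⊕1⊕1⊕0⊕0 = 0
s8 (pos 8,9,10,11,12,13,14,15): 0⊕0⊕0⊕1⊕1⊕1⊕0⊕0 = 1
Syndrome s8…s1 = 1000 → error at position 8.
Flip position 8: 110110000011100 → 110110010011100

110110010011100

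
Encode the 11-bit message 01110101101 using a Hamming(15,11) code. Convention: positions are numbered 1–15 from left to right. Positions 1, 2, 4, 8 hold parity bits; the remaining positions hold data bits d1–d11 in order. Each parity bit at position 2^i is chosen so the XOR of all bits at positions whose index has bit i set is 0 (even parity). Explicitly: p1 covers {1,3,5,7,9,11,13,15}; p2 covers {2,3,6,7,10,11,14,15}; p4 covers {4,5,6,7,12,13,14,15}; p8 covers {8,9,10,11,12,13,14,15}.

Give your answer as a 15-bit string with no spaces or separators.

Place data at non-parity positions: p1 p2 0 p4 1 1 1 p8 0 1 0 1 1 0 1
p1 (pos 1,3,5,7,9,11,13,15): XOR of data positions = 0⊕1⊕1⊕0⊕0⊕1⊕1 = 0
p2 (pos 2,3,6,7,10,11,14,15): XOR of data positions = 0⊕1⊕1⊕1⊕0⊕0⊕1 = 0
p4 (pos 4,5,6,7,12,13,14,15): XOR of data positions = 1⊕1⊕1⊕1⊕1⊕0⊕1 = 0
p8 (pos 8,9,10,11,12,13,14,15): XOR of data positions = 0⊕1⊕0⊕1⊕1⊕0⊕1 = 0
Codeword: 000011100101101

000011100101101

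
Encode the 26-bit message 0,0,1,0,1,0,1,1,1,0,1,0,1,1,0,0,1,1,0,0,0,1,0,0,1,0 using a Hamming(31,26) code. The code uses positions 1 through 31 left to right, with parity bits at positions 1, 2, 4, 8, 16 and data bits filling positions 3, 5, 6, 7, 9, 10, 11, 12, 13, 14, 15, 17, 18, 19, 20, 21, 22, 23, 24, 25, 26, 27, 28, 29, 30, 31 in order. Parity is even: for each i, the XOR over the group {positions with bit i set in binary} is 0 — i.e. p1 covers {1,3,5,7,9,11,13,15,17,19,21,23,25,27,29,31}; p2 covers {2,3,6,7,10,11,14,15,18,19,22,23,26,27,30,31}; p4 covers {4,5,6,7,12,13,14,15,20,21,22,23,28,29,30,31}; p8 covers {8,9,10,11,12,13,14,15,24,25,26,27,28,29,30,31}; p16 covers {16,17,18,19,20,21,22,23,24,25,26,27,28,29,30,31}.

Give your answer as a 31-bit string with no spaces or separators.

1101010110111010011001100010010

Place data at non-parity positions: p1 p2 0 p4 0 1 0 p8 1 0 1 1 1 0 1 p16 0 1 1 0 0 1 1 0 0 0 1 0 0 1 0
p1 (pos 1,3,5,7,9,11,13,15,17,19,21,23,25,27,29,31): XOR of data positions = 0⊕0⊕0⊕1⊕1⊕1⊕1⊕0⊕1⊕0⊕1⊕0⊕1⊕0⊕0 = 1
p2 (pos 2,3,6,7,10,11,14,15,18,19,22,23,26,27,30,31): XOR of data positions = 0⊕1⊕0⊕0⊕1⊕0⊕1⊕1⊕1⊕1⊕1⊕0⊕1⊕1⊕0 = 1
p4 (pos 4,5,6,7,12,13,14,15,20,21,22,23,28,29,30,31): XOR of data positions = 0⊕1⊕0⊕1⊕1⊕0⊕1⊕0⊕0⊕1⊕1⊕0⊕0⊕1⊕0 = 1
p8 (pos 8,9,10,11,12,13,14,15,24,25,26,27,28,29,30,31): XOR of data positions = 1⊕0⊕1⊕1⊕1⊕0⊕1⊕0⊕0⊕0⊕1⊕0⊕0⊕1⊕0 = 1
p16 (pos 16,17,18,19,20,21,22,23,24,25,26,27,28,29,30,31): XOR of data positions = 0⊕1⊕1⊕0⊕0⊕1⊕1⊕0⊕0⊕0⊕1⊕0⊕0⊕1⊕0 = 0
Codeword: 1101010110111010011001100010010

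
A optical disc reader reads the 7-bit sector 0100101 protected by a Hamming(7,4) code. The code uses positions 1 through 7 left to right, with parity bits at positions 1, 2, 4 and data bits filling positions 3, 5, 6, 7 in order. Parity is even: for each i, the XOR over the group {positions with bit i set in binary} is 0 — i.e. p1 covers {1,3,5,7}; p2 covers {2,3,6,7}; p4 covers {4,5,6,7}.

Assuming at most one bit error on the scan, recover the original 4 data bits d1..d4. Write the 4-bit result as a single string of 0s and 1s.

0101

s1 (pos 1,3,5,7): 0⊕0⊕1⊕1 = 0
s2 (pos 2,3,6,7): 1⊕0⊕0⊕1 = 0
s4 (pos 4,5,6,7): 0⊕1⊕0⊕1 = 0
Syndrome s4…s1 = 000 → no error.
Read data bits from positions 3,5,6,7: 0101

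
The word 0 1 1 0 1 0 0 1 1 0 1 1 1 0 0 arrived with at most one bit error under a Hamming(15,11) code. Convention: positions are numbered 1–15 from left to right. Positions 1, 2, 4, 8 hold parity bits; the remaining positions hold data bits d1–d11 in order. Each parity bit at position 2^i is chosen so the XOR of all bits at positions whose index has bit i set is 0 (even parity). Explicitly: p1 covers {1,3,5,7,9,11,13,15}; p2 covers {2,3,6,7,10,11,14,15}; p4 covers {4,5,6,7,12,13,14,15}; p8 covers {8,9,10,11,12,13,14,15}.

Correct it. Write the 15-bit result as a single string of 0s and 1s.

011010011011101

s1 (pos 1,3,5,7,9,11,13,15): 0⊕1⊕1⊕0⊕1⊕1⊕1⊕0 = 1
s2 (pos 2,3,6,7,10,11,14,15): 1⊕1⊕0⊕0⊕0⊕1⊕0⊕0 = 1
s4 (pos 4,5,6,7,12,13,14,15): 0⊕1⊕0⊕0⊕1⊕1⊕0⊕0 = 1
s8 (pos 8,9,10,11,12,13,14,15): 1⊕1⊕0⊕1⊕1⊕1⊕0⊕0 = 1
Syndrome s8…s1 = 1111 → error at position 15.
Flip position 15: 011010011011100 → 011010011011101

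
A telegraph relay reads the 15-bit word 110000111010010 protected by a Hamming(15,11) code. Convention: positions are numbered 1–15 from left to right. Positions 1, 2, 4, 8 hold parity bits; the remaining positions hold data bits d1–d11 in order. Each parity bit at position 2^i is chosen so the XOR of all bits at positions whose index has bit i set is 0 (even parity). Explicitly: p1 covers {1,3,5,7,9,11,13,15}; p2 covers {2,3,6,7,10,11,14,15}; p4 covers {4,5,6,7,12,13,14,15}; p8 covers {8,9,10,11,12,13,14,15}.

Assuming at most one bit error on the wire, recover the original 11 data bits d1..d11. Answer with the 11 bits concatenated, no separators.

00011010010

s1 (pos 1,3,5,7,9,11,13,15): 1⊕0⊕0⊕1⊕1⊕1⊕0⊕0 = 0
s2 (pos 2,3,6,7,10,11,14,15): 1⊕0⊕0⊕1⊕0⊕1⊕1⊕0 = 0
s4 (pos 4,5,6,7,12,13,14,15): 0⊕0⊕0⊕1⊕0⊕0⊕1⊕0 = 0
s8 (pos 8,9,10,11,12,13,14,15): 1⊕1⊕0⊕1⊕0⊕0⊕1⊕0 = 0
Syndrome s8…s1 = 0000 → no error.
Read data bits from positions 3,5,6,7,9,10,11,12,13,14,15: 00011010010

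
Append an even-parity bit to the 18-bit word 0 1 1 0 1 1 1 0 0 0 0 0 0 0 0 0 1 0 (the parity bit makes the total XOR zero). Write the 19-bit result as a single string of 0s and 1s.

XOR of the 18 data bits: 0⊕1⊕1⊕0⊕1⊕1⊕1⊕0⊕0⊕0⊕0⊕0⊕0⊕0⊕0⊕0⊕1⊕0 = 0
Parity bit = 0 (so all 19 bits XOR to 0).

0110111000000000100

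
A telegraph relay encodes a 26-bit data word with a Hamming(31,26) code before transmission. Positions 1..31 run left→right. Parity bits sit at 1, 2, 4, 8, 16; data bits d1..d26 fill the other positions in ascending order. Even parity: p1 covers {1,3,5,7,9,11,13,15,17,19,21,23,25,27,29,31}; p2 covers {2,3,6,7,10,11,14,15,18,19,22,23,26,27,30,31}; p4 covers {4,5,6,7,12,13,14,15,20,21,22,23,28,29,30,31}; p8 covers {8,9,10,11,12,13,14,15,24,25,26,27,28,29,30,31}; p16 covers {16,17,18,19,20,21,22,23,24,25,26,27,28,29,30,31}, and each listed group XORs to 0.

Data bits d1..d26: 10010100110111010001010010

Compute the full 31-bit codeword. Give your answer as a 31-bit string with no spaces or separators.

0011001001001101111010001010010

Place data at non-parity positions: p1 p2 1 p4 0 0 1 p8 0 1 0 0 1 1 0 p16 1 1 1 0 1 0 0 0 1 0 1 0 0 1 0
p1 (pos 1,3,5,7,9,11,13,15,17,19,21,23,25,27,29,31): XOR of data positions = 1⊕0⊕1⊕0⊕0⊕1⊕0⊕1⊕1⊕1⊕0⊕1⊕1⊕0⊕0 = 0
p2 (pos 2,3,6,7,10,11,14,15,18,19,22,23,26,27,30,31): XOR of data positions = 1⊕0⊕1⊕1⊕0⊕1⊕0⊕1⊕1⊕0⊕0⊕0⊕1⊕1⊕0 = 0
p4 (pos 4,5,6,7,12,13,14,15,20,21,22,23,28,29,30,31): XOR of data positions = 0⊕0⊕1⊕0⊕1⊕1⊕0⊕0⊕1⊕0⊕0⊕0⊕0⊕1⊕0 = 1
p8 (pos 8,9,10,11,12,13,14,15,24,25,26,27,28,29,30,31): XOR of data positions = 0⊕1⊕0⊕0⊕1⊕1⊕0⊕0⊕1⊕0⊕1⊕0⊕0⊕1⊕0 = 0
p16 (pos 16,17,18,19,20,21,22,23,24,25,26,27,28,29,30,31): XOR of data positions = 1⊕1⊕1⊕0⊕1⊕0⊕0⊕0⊕1⊕0⊕1⊕0⊕0⊕1⊕0 = 1
Codeword: 0011001001001101111010001010010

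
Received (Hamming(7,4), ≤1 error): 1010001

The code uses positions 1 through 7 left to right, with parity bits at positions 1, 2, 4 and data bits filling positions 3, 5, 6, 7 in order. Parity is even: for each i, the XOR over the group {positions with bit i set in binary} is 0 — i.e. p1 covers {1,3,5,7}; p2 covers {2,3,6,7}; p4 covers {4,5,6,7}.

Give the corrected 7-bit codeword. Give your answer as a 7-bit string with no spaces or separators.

s1 (pos 1,3,5,7): 1⊕1⊕0⊕1 = 1
s2 (pos 2,3,6,7): 0⊕1⊕0⊕1 = 0
s4 (pos 4,5,6,7): 0⊕0⊕0⊕1 = 1
Syndrome s4…s1 = 101 → error at position 5.
Flip position 5: 1010001 → 1010101

1010101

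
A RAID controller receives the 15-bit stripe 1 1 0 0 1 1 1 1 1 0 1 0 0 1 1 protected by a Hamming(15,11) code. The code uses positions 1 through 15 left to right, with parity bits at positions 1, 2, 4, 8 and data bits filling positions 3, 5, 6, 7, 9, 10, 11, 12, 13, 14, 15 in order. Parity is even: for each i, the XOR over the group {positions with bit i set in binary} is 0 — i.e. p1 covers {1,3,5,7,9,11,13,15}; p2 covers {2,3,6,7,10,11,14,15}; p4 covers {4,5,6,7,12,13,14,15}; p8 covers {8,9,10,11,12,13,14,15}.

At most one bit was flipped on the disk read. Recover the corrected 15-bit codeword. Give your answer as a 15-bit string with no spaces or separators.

110011111011011

s1 (pos 1,3,5,7,9,11,13,15): 1⊕0⊕1⊕1⊕1⊕1⊕0⊕1 = 0
s2 (pos 2,3,6,7,10,11,14,15): 1⊕0⊕1⊕1⊕0⊕1⊕1⊕1 = 0
s4 (pos 4,5,6,7,12,13,14,15): 0⊕1⊕1⊕1⊕0⊕0⊕1⊕1 = 1
s8 (pos 8,9,10,11,12,13,14,15): 1⊕1⊕0⊕1⊕0⊕0⊕1⊕1 = 1
Syndrome s8…s1 = 1100 → error at position 12.
Flip position 12: 110011111010011 → 110011111011011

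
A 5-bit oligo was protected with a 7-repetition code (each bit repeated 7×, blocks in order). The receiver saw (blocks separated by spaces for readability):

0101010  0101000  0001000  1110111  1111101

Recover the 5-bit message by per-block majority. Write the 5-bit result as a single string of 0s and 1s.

Block 1 (0101010): 3 ones → 0
Block 2 (0101000): 2 ones → 0
Block 3 (0001000): 1 one → 0
Block 4 (1110111): 6 ones → 1
Block 5 (1111101): 6 ones → 1

00011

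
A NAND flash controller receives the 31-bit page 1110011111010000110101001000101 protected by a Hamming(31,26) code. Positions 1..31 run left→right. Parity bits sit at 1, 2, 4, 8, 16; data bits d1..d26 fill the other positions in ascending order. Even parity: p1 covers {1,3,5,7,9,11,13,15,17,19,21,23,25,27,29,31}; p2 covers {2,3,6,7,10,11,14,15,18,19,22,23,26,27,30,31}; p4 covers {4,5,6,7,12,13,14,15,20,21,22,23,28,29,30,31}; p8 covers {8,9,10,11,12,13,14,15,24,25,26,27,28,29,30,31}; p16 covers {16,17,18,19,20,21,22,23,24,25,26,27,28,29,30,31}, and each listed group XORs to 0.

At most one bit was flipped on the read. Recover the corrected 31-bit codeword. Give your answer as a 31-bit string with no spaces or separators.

1110011111010000110101001001101

s1 (pos 1,3,5,7,9,11,13,15,17,19,21,23,25,27,29,31): 1⊕1⊕0⊕1⊕1⊕0⊕0⊕0⊕1⊕0⊕0⊕0⊕1⊕0⊕1⊕1 = 0
s2 (pos 2,3,6,7,10,11,14,15,18,19,22,23,26,27,30,31): 1⊕1⊕1⊕1⊕1⊕0⊕0⊕0⊕1⊕0⊕1⊕0⊕0⊕0⊕0⊕1 = 0
s4 (pos 4,5,6,7,12,13,14,15,20,21,22,23,28,29,30,31): 0⊕0⊕1⊕1⊕1⊕0⊕0⊕0⊕1⊕0⊕1⊕0⊕0⊕1⊕0⊕1 = 1
s8 (pos 8,9,10,11,12,13,14,15,24,25,26,27,28,29,30,31): 1⊕1⊕1⊕0⊕1⊕0⊕0⊕0⊕0⊕1⊕0⊕0⊕0⊕1⊕0⊕1 = 1
s16 (pos 16,17,18,19,20,21,22,23,24,25,26,27,28,29,30,31): 0⊕1⊕1⊕0⊕1⊕0⊕1⊕0⊕0⊕1⊕0⊕0⊕0⊕1⊕0⊕1 = 1
Syndrome s16…s1 = 11100 → error at position 28.
Flip position 28: 1110011111010000110101001000101 → 1110011111010000110101001001101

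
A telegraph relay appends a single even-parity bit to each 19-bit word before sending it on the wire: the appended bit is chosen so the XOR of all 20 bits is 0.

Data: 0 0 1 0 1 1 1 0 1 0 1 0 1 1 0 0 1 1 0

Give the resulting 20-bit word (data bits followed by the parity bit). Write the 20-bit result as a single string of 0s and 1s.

00101110101011001100

XOR of the 19 data bits: 0⊕0⊕1⊕0⊕1⊕1⊕1⊕0⊕1⊕0⊕1⊕0⊕1⊕1⊕0⊕0⊕1⊕1⊕0 = 0
Parity bit = 0 (so all 20 bits XOR to 0).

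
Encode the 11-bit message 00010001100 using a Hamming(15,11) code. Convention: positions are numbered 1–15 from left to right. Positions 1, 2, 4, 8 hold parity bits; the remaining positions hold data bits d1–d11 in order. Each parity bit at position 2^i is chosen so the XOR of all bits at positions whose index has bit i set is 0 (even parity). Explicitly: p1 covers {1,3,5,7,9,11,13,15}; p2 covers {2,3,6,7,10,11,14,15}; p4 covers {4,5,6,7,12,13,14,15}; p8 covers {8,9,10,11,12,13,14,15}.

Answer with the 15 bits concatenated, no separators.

010100100001100

Place data at non-parity positions: p1 p2 0 p4 0 0 1 p8 0 0 0 1 1 0 0
p1 (pos 1,3,5,7,9,11,13,15): XOR of data positions = 0⊕0⊕1⊕0⊕0⊕1⊕0 = 0
p2 (pos 2,3,6,7,10,11,14,15): XOR of data positions = 0⊕0⊕1⊕0⊕0⊕0⊕0 = 1
p4 (pos 4,5,6,7,12,13,14,15): XOR of data positions = 0⊕0⊕1⊕1⊕1⊕0⊕0 = 1
p8 (pos 8,9,10,11,12,13,14,15): XOR of data positions = 0⊕0⊕0⊕1⊕1⊕0⊕0 = 0
Codeword: 010100100001100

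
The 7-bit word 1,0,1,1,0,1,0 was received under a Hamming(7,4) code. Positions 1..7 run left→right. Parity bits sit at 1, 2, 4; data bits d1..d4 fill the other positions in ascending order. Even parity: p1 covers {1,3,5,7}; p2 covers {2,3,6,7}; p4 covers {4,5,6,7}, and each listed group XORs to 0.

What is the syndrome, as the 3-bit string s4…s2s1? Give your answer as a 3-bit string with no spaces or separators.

s1 (pos 1,3,5,7): 1⊕1⊕0⊕0 = 0
s2 (pos 2,3,6,7): 0⊕1⊕1⊕0 = 0
s4 (pos 4,5,6,7): 1⊕0⊕1⊕0 = 0
Syndrome s4…s1 = 000 → no error.

000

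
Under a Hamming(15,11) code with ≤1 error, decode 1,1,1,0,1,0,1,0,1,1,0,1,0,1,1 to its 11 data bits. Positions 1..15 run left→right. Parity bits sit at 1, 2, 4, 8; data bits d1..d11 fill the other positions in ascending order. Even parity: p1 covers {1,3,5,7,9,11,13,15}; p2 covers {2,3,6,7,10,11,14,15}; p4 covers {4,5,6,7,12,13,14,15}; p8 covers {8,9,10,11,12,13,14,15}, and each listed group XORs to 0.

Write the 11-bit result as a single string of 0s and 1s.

11011100011

s1 (pos 1,3,5,7,9,11,13,15): 1⊕1⊕1⊕1⊕1⊕0⊕0⊕1 = 0
s2 (pos 2,3,6,7,10,11,14,15): 1⊕1⊕0⊕1⊕1⊕0⊕1⊕1 = 0
s4 (pos 4,5,6,7,12,13,14,15): 0⊕1⊕0⊕1⊕1⊕0⊕1⊕1 = 1
s8 (pos 8,9,10,11,12,13,14,15): 0⊕1⊕1⊕0⊕1⊕0⊕1⊕1 = 1
Syndrome s8…s1 = 1100 → error at position 12.
Flip position 12: 111010101101011 → 111010101100011
Read data bits from positions 3,5,6,7,9,10,11,12,13,14,15: 11011100011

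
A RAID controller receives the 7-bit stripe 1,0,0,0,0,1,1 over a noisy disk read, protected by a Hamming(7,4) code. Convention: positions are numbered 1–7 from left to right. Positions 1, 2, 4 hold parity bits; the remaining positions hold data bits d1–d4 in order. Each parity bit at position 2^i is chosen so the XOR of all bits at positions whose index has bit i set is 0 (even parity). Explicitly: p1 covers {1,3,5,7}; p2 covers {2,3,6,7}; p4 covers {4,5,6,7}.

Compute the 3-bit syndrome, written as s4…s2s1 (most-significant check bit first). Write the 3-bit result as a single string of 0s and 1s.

000

s1 (pos 1,3,5,7): 1⊕0⊕0⊕1 = 0
s2 (pos 2,3,6,7): 0⊕0⊕1⊕1 = 0
s4 (pos 4,5,6,7): 0⊕0⊕1⊕1 = 0
Syndrome s4…s1 = 000 → no error.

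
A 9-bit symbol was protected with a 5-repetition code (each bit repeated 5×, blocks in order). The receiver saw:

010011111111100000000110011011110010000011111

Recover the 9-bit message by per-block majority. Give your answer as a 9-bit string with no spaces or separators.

011001101

Block 1 (01001): 2 ones → 0
Block 2 (11111): 5 ones → 1
Block 3 (11100): 3 ones → 1
Block 4 (00000): 0 ones → 0
Block 5 (01100): 2 ones → 0
Block 6 (11011): 4 ones → 1
Block 7 (11001): 3 ones → 1
Block 8 (00000): 0 ones → 0
Block 9 (11111): 5 ones → 1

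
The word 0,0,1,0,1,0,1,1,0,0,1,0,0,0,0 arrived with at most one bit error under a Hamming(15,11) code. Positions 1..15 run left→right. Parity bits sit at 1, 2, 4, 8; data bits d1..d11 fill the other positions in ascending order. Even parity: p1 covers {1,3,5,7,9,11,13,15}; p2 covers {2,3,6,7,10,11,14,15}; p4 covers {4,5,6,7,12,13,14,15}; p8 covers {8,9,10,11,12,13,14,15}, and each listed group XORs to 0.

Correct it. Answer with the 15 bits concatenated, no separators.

011010110010000

s1 (pos 1,3,5,7,9,11,13,15): 0⊕1⊕1⊕1⊕0⊕1⊕0⊕0 = 0
s2 (pos 2,3,6,7,10,11,14,15): 0⊕1⊕0⊕1⊕0⊕1⊕0⊕0 = 1
s4 (pos 4,5,6,7,12,13,14,15): 0⊕1⊕0⊕1⊕0⊕0⊕0⊕0 = 0
s8 (pos 8,9,10,11,12,13,14,15): 1⊕0⊕0⊕1⊕0⊕0⊕0⊕0 = 0
Syndrome s8…s1 = 0010 → error at position 2.
Flip position 2: 001010110010000 → 011010110010000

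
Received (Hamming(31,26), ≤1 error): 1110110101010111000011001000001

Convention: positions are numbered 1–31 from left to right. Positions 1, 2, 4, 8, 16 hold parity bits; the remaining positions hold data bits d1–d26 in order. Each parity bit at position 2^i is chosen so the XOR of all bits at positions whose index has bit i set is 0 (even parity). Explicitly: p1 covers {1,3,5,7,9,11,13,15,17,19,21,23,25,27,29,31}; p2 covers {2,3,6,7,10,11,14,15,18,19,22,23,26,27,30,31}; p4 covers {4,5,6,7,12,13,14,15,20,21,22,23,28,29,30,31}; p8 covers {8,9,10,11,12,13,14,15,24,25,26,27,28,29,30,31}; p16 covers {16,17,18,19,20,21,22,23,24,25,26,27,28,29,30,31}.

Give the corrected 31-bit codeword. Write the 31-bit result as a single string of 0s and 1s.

1110110101010111000011000000001

s1 (pos 1,3,5,7,9,11,13,15,17,19,21,23,25,27,29,31): 1⊕1⊕1⊕0⊕0⊕0⊕0⊕1⊕0⊕0⊕1⊕0⊕1⊕0⊕0⊕1 = 1
s2 (pos 2,3,6,7,10,11,14,15,18,19,22,23,26,27,30,31): 1⊕1⊕1⊕0⊕1⊕0⊕1⊕1⊕0⊕0⊕1⊕0⊕0⊕0⊕0⊕1 = 0
s4 (pos 4,5,6,7,12,13,14,15,20,21,22,23,28,29,30,31): 0⊕1⊕1⊕0⊕1⊕0⊕1⊕1⊕0⊕1⊕1⊕0⊕0⊕0⊕0⊕1 = 0
s8 (pos 8,9,10,11,12,13,14,15,24,25,26,27,28,29,30,31): 1⊕0⊕1⊕0⊕1⊕0⊕1⊕1⊕0⊕1⊕0⊕0⊕0⊕0⊕0⊕1 = 1
s16 (pos 16,17,18,19,20,21,22,23,24,25,26,27,28,29,30,31): 1⊕0⊕0⊕0⊕0⊕1⊕1⊕0⊕0⊕1⊕0⊕0⊕0⊕0⊕0⊕1 = 1
Syndrome s16…s1 = 11001 → error at position 25.
Flip position 25: 1110110101010111000011001000001 → 1110110101010111000011000000001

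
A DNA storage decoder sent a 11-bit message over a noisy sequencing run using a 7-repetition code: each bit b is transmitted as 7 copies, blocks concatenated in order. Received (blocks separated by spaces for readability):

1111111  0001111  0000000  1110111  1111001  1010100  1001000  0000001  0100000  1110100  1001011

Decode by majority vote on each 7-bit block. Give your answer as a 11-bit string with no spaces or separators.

11011000011

Block 1 (1111111): 7 ones → 1
Block 2 (0001111): 4 ones → 1
Block 3 (0000000): 0 ones → 0
Block 4 (1110111): 6 ones → 1
Block 5 (1111001): 5 ones → 1
Block 6 (1010100): 3 ones → 0
Block 7 (1001000): 2 ones → 0
Block 8 (0000001): 1 one → 0
Block 9 (0100000): 1 one → 0
Block 10 (1110100): 4 ones → 1
Block 11 (1001011): 4 ones → 1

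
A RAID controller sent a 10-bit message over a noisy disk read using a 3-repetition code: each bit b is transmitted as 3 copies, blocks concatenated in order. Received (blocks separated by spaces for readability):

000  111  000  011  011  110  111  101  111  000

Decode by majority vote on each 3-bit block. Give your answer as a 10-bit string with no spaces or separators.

0101111110

Block 1 (000): 0 ones → 0
Block 2 (111): 3 ones → 1
Block 3 (000): 0 ones → 0
Block 4 (011): 2 ones → 1
Block 5 (011): 2 ones → 1
Block 6 (110): 2 ones → 1
Block 7 (111): 3 ones → 1
Block 8 (101): 2 ones → 1
Block 9 (111): 3 ones → 1
Block 10 (000): 0 ones → 0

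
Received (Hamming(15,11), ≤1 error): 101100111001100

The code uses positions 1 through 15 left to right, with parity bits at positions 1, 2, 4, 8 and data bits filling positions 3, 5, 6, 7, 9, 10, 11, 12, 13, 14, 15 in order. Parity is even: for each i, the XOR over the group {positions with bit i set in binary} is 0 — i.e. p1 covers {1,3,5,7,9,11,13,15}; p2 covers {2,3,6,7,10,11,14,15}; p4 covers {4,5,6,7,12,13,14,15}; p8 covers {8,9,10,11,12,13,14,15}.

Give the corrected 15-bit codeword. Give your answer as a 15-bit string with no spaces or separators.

001100111001100

s1 (pos 1,3,5,7,9,11,13,15): 1⊕1⊕0⊕1⊕1⊕0⊕1⊕0 = 1
s2 (pos 2,3,6,7,10,11,14,15): 0⊕1⊕0⊕1⊕0⊕0⊕0⊕0 = 0
s4 (pos 4,5,6,7,12,13,14,15): 1⊕0⊕0⊕1⊕1⊕1⊕0⊕0 = 0
s8 (pos 8,9,10,11,12,13,14,15): 1⊕1⊕0⊕0⊕1⊕1⊕0⊕0 = 0
Syndrome s8…s1 = 0001 → error at position 1.
Flip position 1: 101100111001100 → 001100111001100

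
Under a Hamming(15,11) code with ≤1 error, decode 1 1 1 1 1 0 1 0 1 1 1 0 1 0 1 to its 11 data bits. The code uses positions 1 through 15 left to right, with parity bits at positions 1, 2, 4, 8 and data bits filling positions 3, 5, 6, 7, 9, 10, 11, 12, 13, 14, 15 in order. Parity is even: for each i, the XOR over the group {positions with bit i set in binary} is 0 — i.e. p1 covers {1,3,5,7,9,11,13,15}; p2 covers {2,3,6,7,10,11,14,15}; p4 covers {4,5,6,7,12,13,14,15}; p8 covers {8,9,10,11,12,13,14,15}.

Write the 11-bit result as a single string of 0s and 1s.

s1 (pos 1,3,5,7,9,11,13,15): 1⊕1⊕1⊕1⊕1⊕1⊕1⊕1 = 0
s2 (pos 2,3,6,7,10,11,14,15): 1⊕1⊕0⊕1⊕1⊕1⊕0⊕1 = 0
s4 (pos 4,5,6,7,12,13,14,15): 1⊕1⊕0⊕1⊕0⊕1⊕0⊕1 = 1
s8 (pos 8,9,10,11,12,13,14,15): 0⊕1⊕1⊕1⊕0⊕1⊕0⊕1 = 1
Syndrome s8…s1 = 1100 → error at position 12.
Flip position 12: 111110101110101 → 111110101111101
Read data bits from positions 3,5,6,7,9,10,11,12,13,14,15: 11011111101

11011111101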